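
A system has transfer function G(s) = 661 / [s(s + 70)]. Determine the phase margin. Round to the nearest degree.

Gain crossover: |G(jω)| = 1 at ω ≈ 9.36 rad/s.
∠G(j9.36) = −90° − arctan(9.36/70) ≈ -97.62°
PM = 180° + (-97.62°) = 82.38°

82°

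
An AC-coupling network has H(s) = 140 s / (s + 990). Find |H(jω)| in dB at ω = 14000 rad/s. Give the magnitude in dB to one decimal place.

|j14000| = 1.4e+04
|j14000 + 990| = √(14000² + 990²) = 1.403e+04
|H(j14000)| = 140 × 1.4e+04 / 1.403e+04 = 139.65
20 log₁₀(139.65) = 42.90 dB

42.9 dB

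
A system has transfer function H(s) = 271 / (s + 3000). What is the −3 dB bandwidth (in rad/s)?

3000 rad/s

For a single-pole low-pass, the −3 dB point is at the pole: ω = 3000 rad/s.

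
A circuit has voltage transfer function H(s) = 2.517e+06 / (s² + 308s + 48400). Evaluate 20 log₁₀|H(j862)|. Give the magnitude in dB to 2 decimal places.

|(j862)² + 308(j862) + 48400| = |-6.9464e+05 + j2.655e+05| = 7.437e+05
|H(j862)| = 2.517e+06 / 7.437e+05 = 3.3846
20 log₁₀(3.3846) = 10.590 dB

10.59 dB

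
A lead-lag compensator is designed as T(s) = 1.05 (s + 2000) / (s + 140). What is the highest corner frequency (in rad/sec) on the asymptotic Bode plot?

2000 rad/sec

Break frequencies occur at each pole and zero magnitude: 140 rad/sec, 2000 rad/sec.
The highest is 2000 rad/sec.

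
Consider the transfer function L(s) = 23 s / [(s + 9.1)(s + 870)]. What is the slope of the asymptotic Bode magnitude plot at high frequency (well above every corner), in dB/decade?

-20 dB/decade

With 1 zero and 2 poles, the high-frequency asymptotic slope is 20 × (1 − 2) = -20 dB/decade.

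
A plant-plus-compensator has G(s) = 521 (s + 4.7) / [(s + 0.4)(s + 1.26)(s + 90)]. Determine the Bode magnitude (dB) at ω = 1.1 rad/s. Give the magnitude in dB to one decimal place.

|j1.1 + 4.7| = √(1.1² + 4.7²) = 4.827
|j1.1 + 0.4| = √(1.1² + 0.4²) = 1.17
|j1.1 + 1.26| = √(1.1² + 1.26²) = 1.673
|j1.1 + 90| = √(1.1² + 90²) = 90.01
|G(j1.1)| = 521 × 4.827 / (1.17 × 1.673 × 90.01) = 14.272
20 log₁₀(14.272) = 23.09 dB

23.1 dB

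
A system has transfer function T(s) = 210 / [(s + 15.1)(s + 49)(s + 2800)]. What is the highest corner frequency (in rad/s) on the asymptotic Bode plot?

2800 rad/s

Break frequencies occur at each pole and zero magnitude: 15.1 rad/s, 49 rad/s, 2800 rad/s.
The highest is 2800 rad/s.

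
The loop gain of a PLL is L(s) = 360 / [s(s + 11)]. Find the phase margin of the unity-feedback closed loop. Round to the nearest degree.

Gain crossover: |L(jω)| = 1 at ω ≈ 17.5 rad s⁻¹.
∠L(j17.5) = −90° − arctan(17.5/11) ≈ -147.78°
PM = 180° + (-147.78°) = 32.22°

32 deg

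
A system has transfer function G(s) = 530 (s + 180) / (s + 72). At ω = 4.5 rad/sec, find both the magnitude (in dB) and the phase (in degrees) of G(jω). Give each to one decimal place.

|j4.5 + 180| = √(4.5² + 180²) = 180.1
|j4.5 + 72| = √(4.5² + 72²) = 72.14
|G(j4.5)| = 530 × 180.1 / 72.14 = 1322.8
20 log₁₀(1322.8) = 62.43 dB
∠(j4.5 + 180) = arctan(4.5/180) = 1.43°
∠(j4.5 + 72) = arctan(4.5/72) = 3.58°
∠G(j4.5) = 1.43° − 3.58° = -2.14°

|G| = 62.4 dB, ∠G = -2.1°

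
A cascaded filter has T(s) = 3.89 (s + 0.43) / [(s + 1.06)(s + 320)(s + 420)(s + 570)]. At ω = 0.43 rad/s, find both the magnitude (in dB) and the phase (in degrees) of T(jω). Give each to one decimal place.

|j0.43 + 0.43| = √(0.43² + 0.43²) = 0.6081
|j0.43 + 1.06| = √(0.43² + 1.06²) = 1.144
|j0.43 + 320| = √(0.43² + 320²) = 320
|j0.43 + 420| = √(0.43² + 420²) = 420
|j0.43 + 570| = √(0.43² + 570²) = 570
|T(j0.43)| = 3.89 × 0.6081 / (1.144 × 320 × 420 × 570) = 2.6994e-08
20 log₁₀(2.6994e-08) = -151.37 dB
∠(j0.43 + 0.43) = arctan(0.43/0.43) = 45.00°
∠(j0.43 + 1.06) = arctan(0.43/1.06) = 22.08°
∠(j0.43 + 320) = arctan(0.43/320) = 0.08°
∠(j0.43 + 420) = arctan(0.43/420) = 0.06°
∠(j0.43 + 570) = arctan(0.43/570) = 0.04°
∠T(j0.43) = 45.00° − (22.08° + 0.08° + 0.06° + 0.04°) = 22.74°

|T| = -151.4 dB, ∠T = 22.7°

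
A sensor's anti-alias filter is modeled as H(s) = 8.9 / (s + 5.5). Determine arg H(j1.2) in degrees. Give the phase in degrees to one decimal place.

∠(j1.2 + 5.5) = arctan(1.2/5.5) = 12.31°
∠H(j1.2) = −12.31° = -12.31°

-12.3°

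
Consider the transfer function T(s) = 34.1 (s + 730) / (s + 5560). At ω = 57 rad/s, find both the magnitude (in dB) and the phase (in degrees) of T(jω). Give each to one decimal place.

|T| = 13.0 dB, ∠T = 3.9°

|j57 + 730| = √(57² + 730²) = 732.2
|j57 + 5560| = √(57² + 5560²) = 5560
|T(j57)| = 34.1 × 732.2 / 5560 = 4.4905
20 log₁₀(4.4905) = 13.05 dB
∠(j57 + 730) = arctan(57/730) = 4.46°
∠(j57 + 5560) = arctan(57/5560) = 0.59°
∠T(j57) = 4.46° − 0.59° = 3.88°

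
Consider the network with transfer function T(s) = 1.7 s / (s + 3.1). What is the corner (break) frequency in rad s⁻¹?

3.1 rad s⁻¹

The single real pole at s = −3.1 gives a corner at ω = 3.1 rad s⁻¹.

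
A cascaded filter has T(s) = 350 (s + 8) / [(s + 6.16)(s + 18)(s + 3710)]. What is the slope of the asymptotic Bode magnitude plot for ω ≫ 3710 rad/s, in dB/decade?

With 1 zero and 3 poles, the high-frequency asymptotic slope is 20 × (1 − 3) = -40 dB/decade.

-40 dB/decade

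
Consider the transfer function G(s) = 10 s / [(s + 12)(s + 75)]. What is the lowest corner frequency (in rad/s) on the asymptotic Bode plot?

Break frequencies occur at each pole and zero magnitude: 12 rad/s, 75 rad/s.
The lowest is 12 rad/s.

12 rad/s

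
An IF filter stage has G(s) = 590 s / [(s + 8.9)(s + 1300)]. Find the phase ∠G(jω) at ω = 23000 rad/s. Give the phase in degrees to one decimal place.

∠(j23000) = 90.00°
∠(j23000 + 8.9) = arctan(23000/8.9) = 89.98°
∠(j23000 + 1300) = arctan(23000/1300) = 86.76°
∠G(j23000) = 90.00° − (89.98° + 86.76°) = -86.74°

-86.7°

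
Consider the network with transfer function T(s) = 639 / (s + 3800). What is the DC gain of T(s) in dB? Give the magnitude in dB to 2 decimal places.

-15.49 dB

T(0) = 639 / 3800 = 0.16816
20 log₁₀(0.16816) = -15.486 dB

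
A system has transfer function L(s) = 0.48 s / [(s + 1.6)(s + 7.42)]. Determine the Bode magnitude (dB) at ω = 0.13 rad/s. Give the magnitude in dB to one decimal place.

-45.6 dB

|j0.13| = 0.13
|j0.13 + 1.6| = √(0.13² + 1.6²) = 1.605
|j0.13 + 7.42| = √(0.13² + 7.42²) = 7.421
|L(j0.13)| = 0.48 × 0.13 / (1.605 × 7.421) = 0.005238
20 log₁₀(0.005238) = -45.62 dB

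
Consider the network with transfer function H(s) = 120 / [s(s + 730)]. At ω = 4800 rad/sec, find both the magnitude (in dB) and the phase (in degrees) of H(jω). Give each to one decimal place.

|H| = -105.8 dB, ∠H = -171.4°

|j4800 + 730| = √(4800² + 730²) = 4855
|j4800| = 4800
|H(j4800)| = 120 / (4855 × 4800) = 5.1491e-06
20 log₁₀(5.1491e-06) = -105.77 dB
∠(j4800 + 730) = arctan(4800/730) = 81.35°
∠(j4800) = 90.00°
∠H(j4800) = − (81.35° + 90.00°) = -171.35°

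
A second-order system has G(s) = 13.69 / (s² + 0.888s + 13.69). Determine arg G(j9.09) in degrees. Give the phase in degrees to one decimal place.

∠[(j9.09)² + 0.888(j9.09) + 13.69] = ∠[-68.938 + j8.0719] = 173.32°
∠G(j9.09) = −173.32° = -173.32°

-173.3°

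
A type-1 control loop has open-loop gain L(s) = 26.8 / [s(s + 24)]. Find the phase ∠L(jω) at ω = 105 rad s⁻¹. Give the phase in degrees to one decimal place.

-167.1°

∠(j105 + 24) = arctan(105/24) = 77.12°
∠(j105) = 90.00°
∠L(j105) = − (77.12° + 90.00°) = -167.12°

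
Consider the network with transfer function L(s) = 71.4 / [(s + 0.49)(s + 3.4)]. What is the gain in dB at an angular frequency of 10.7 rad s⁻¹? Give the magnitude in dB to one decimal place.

|j10.7 + 0.49| = √(10.7² + 0.49²) = 10.71
|j10.7 + 3.4| = √(10.7² + 3.4²) = 11.23
|L(j10.7)| = 71.4 / (10.71 × 11.23) = 0.59373
20 log₁₀(0.59373) = -4.53 dB

-4.5 dB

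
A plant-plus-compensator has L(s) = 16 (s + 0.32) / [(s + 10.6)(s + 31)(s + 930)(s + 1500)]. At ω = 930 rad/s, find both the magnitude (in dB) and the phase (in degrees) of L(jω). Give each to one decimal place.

|j930 + 0.32| = √(930² + 0.32²) = 930
|j930 + 10.6| = √(930² + 10.6²) = 930.1
|j930 + 31| = √(930² + 31²) = 930.5
|j930 + 930| = √(930² + 930²) = 1315
|j930 + 1500| = √(930² + 1500²) = 1765
|L(j930)| = 16 × 930 / (930.1 × 930.5 × 1315 × 1765) = 7.4071e-09
20 log₁₀(7.4071e-09) = -162.61 dB
∠(j930 + 0.32) = arctan(930/0.32) = 89.98°
∠(j930 + 10.6) = arctan(930/10.6) = 89.35°
∠(j930 + 31) = arctan(930/31) = 88.09°
∠(j930 + 930) = arctan(930/930) = 45.00°
∠(j930 + 1500) = arctan(930/1500) = 31.80°
∠L(j930) = 89.98° − (89.35° + 88.09° + 45.00° + 31.80°) = -164.26°

|L| = -162.6 dB, ∠L = -164.3°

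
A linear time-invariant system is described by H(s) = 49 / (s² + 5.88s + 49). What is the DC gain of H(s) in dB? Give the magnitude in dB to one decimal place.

0.0 dB

H(0) = 49 / 49 = 1
20 log₁₀(1) = 0.00 dB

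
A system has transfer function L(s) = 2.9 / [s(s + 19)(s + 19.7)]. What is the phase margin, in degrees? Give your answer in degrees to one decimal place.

Gain crossover: |L(jω)| = 1 at ω ≈ 0.00775 rad/s.
∠L(j0.00775) = −90° − arctan(0.00775/19) − arctan(0.00775/19.7) ≈ -90.05°
PM = 180° + (-90.05°) = 89.95°

90.0°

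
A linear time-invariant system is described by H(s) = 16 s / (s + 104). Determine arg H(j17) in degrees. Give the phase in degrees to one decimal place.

∠(j17) = 90.00°
∠(j17 + 104) = arctan(17/104) = 9.28°
∠H(j17) = 90.00° − 9.28° = 80.72°

80.7 deg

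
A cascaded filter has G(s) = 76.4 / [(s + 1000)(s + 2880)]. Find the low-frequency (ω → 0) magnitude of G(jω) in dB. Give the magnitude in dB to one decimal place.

-91.5 dB

G(0) = 76.4 / (1000 × 2880) = 2.6528e-05
20 log₁₀(2.6528e-05) = -91.53 dB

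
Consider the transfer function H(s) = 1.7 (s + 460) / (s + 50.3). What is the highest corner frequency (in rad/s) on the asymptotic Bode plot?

460 rad/s

Break frequencies occur at each pole and zero magnitude: 50.3 rad/s, 460 rad/s.
The highest is 460 rad/s.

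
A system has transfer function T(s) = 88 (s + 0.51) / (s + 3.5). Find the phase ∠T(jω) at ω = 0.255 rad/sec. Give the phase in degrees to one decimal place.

22.4°

∠(j0.255 + 0.51) = arctan(0.255/0.51) = 26.57°
∠(j0.255 + 3.5) = arctan(0.255/3.5) = 4.17°
∠T(j0.255) = 26.57° − 4.17° = 22.40°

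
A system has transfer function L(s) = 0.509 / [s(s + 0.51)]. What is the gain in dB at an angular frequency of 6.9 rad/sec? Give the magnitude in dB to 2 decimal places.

-39.44 dB

|j6.9 + 0.51| = √(6.9² + 0.51²) = 6.919
|j6.9| = 6.9
|L(j6.9)| = 0.509 / (6.919 × 6.9) = 0.010662
20 log₁₀(0.010662) = -39.443 dB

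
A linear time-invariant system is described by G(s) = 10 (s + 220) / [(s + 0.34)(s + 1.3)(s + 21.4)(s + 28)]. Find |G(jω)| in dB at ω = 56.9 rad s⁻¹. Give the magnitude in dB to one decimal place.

-74.8 dB

|j56.9 + 220| = √(56.9² + 220²) = 227.2
|j56.9 + 0.34| = √(56.9² + 0.34²) = 56.9
|j56.9 + 1.3| = √(56.9² + 1.3²) = 56.91
|j56.9 + 21.4| = √(56.9² + 21.4²) = 60.79
|j56.9 + 28| = √(56.9² + 28²) = 63.42
|G(j56.9)| = 10 × 227.2 / (56.9 × 56.91 × 60.79 × 63.42) = 0.00018201
20 log₁₀(0.00018201) = -74.80 dB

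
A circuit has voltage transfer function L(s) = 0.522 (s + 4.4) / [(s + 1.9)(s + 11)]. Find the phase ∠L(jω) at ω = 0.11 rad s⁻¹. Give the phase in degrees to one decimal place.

-2.5°

∠(j0.11 + 4.4) = arctan(0.11/4.4) = 1.43°
∠(j0.11 + 1.9) = arctan(0.11/1.9) = 3.31°
∠(j0.11 + 11) = arctan(0.11/11) = 0.57°
∠L(j0.11) = 1.43° − (3.31° + 0.57°) = -2.45°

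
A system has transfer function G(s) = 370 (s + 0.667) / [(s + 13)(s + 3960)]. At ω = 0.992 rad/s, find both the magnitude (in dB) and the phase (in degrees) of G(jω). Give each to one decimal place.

|j0.992 + 0.667| = √(0.992² + 0.667²) = 1.195
|j0.992 + 13| = √(0.992² + 13²) = 13.04
|j0.992 + 3960| = √(0.992² + 3960²) = 3960
|G(j0.992)| = 370 × 1.195 / (13.04 × 3960) = 0.0085667
20 log₁₀(0.0085667) = -41.34 dB
∠(j0.992 + 0.667) = arctan(0.992/0.667) = 56.08°
∠(j0.992 + 13) = arctan(0.992/13) = 4.36°
∠(j0.992 + 3960) = arctan(0.992/3960) = 0.01°
∠G(j0.992) = 56.08° − (4.36° + 0.01°) = 51.71°

|G| = -41.3 dB, ∠G = 51.7°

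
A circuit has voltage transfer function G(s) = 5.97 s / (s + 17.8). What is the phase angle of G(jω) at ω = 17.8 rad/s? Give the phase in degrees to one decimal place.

45.0°

∠(j17.8) = 90.00°
∠(j17.8 + 17.8) = arctan(17.8/17.8) = 45.00°
∠G(j17.8) = 90.00° − 45.00° = 45.00°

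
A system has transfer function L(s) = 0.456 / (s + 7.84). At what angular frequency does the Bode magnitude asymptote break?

7.84 rad/s

The single real pole at s = −7.84 gives a corner at ω = 7.84 rad/s.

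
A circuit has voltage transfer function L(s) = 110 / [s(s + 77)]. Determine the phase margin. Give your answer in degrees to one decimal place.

88.9 deg

Gain crossover: |L(jω)| = 1 at ω ≈ 1.43 rad/s.
∠L(j1.43) = −90° − arctan(1.43/77) ≈ -91.06°
PM = 180° + (-91.06°) = 88.94°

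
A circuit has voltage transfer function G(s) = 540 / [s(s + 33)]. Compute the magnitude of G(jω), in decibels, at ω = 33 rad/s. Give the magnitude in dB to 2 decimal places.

-9.10 dB

|j33 + 33| = √(33² + 33²) = 46.67
|j33| = 33
|G(j33)| = 540 / (46.67 × 33) = 0.35063
20 log₁₀(0.35063) = -9.103 dB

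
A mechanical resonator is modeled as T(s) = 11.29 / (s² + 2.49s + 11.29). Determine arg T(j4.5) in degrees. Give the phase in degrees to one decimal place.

∠[(j4.5)² + 2.49(j4.5) + 11.29] = ∠[-8.96 + j11.205] = 128.65°
∠T(j4.5) = −128.65° = -128.65°

-128.6°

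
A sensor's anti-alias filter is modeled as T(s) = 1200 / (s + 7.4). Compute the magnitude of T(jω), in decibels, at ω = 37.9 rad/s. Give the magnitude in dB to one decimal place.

|j37.9 + 7.4| = √(37.9² + 7.4²) = 38.62
|T(j37.9)| = 1200 / 38.62 = 31.075
20 log₁₀(31.075) = 29.85 dB

29.8 dB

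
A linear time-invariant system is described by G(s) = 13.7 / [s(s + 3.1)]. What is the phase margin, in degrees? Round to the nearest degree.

45°

Gain crossover: |G(jω)| = 1 at ω ≈ 3.12 rad/s.
∠G(j3.12) = −90° − arctan(3.12/3.1) ≈ -135.15°
PM = 180° + (-135.15°) = 44.85°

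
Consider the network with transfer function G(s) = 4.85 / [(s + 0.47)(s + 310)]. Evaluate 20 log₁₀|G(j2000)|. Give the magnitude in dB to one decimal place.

-118.4 dB

|j2000 + 0.47| = √(2000² + 0.47²) = 2000
|j2000 + 310| = √(2000² + 310²) = 2024
|G(j2000)| = 4.85 / (2000 × 2024) = 1.1982e-06
20 log₁₀(1.1982e-06) = -118.43 dB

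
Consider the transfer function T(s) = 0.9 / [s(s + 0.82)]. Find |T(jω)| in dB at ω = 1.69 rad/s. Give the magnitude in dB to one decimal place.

|j1.69 + 0.82| = √(1.69² + 0.82²) = 1.878
|j1.69| = 1.69
|T(j1.69)| = 0.9 / (1.878 × 1.69) = 0.28351
20 log₁₀(0.28351) = -10.95 dB

-10.9 dB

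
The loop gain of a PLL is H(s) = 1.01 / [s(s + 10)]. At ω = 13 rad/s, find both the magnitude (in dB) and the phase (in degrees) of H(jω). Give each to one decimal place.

|H| = -46.5 dB, ∠H = -142.4°

|j13 + 10| = √(13² + 10²) = 16.4
|j13| = 13
|H(j13)| = 1.01 / (16.4 × 13) = 0.004737
20 log₁₀(0.004737) = -46.49 dB
∠(j13 + 10) = arctan(13/10) = 52.43°
∠(j13) = 90.00°
∠H(j13) = − (52.43° + 90.00°) = -142.43°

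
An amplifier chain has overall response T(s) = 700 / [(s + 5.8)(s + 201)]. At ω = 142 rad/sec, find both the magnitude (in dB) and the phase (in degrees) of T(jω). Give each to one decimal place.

|T| = -34.0 dB, ∠T = -122.9°

|j142 + 5.8| = √(142² + 5.8²) = 142.1
|j142 + 201| = √(142² + 201²) = 246.1
|T(j142)| = 700 / (142.1 × 246.1) = 0.020014
20 log₁₀(0.020014) = -33.97 dB
∠(j142 + 5.8) = arctan(142/5.8) = 87.66°
∠(j142 + 201) = arctan(142/201) = 35.24°
∠T(j142) = − (87.66° + 35.24°) = -122.90°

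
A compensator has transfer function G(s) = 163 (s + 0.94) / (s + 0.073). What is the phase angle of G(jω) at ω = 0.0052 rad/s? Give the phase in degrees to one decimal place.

∠(j0.0052 + 0.94) = arctan(0.0052/0.94) = 0.32°
∠(j0.0052 + 0.073) = arctan(0.0052/0.073) = 4.07°
∠G(j0.0052) = 0.32° − 4.07° = -3.76°

-3.8 deg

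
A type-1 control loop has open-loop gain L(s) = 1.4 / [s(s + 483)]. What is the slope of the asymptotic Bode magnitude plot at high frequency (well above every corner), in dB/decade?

-40 dB/decade

With 0 zeros and 2 poles, the high-frequency asymptotic slope is 20 × (0 − 2) = -40 dB/decade.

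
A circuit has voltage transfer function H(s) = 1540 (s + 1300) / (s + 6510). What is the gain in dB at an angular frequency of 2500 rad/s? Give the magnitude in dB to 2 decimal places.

55.88 dB

|j2500 + 1300| = √(2500² + 1300²) = 2818
|j2500 + 6510| = √(2500² + 6510²) = 6974
|H(j2500)| = 1540 × 2818 / 6974 = 622.27
20 log₁₀(622.27) = 55.880 dB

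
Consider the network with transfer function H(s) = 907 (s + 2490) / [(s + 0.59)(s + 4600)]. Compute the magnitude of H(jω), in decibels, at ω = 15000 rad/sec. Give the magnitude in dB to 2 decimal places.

|j15000 + 2490| = √(15000² + 2490²) = 1.521e+04
|j15000 + 0.59| = √(15000² + 0.59²) = 1.5e+04
|j15000 + 4600| = √(15000² + 4600²) = 1.569e+04
|H(j15000)| = 907 × 1.521e+04 / (1.5e+04 × 1.569e+04) = 0.0586
20 log₁₀(0.0586) = -24.642 dB

-24.64 dB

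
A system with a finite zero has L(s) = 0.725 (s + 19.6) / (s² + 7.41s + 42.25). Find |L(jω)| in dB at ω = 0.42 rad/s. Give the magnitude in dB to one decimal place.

|j0.42 + 19.6| = √(0.42² + 19.6²) = 19.6
|(j0.42)² + 7.41(j0.42) + 42.25| = |42.074 + j3.1122| = 42.19
|L(j0.42)| = 0.725 × 19.6 / 42.19 = 0.3369
20 log₁₀(0.3369) = -9.45 dB

-9.5 dB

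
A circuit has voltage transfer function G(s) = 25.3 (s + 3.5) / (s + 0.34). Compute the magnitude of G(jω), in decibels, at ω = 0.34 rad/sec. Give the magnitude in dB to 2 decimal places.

45.34 dB

|j0.34 + 3.5| = √(0.34² + 3.5²) = 3.516
|j0.34 + 0.34| = √(0.34² + 0.34²) = 0.4808
|G(j0.34)| = 25.3 × 3.516 / 0.4808 = 185.03
20 log₁₀(185.03) = 45.345 dB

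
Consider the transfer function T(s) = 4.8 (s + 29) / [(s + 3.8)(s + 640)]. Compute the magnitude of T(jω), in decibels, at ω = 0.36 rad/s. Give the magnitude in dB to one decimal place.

|j0.36 + 29| = √(0.36² + 29²) = 29
|j0.36 + 3.8| = √(0.36² + 3.8²) = 3.817
|j0.36 + 640| = √(0.36² + 640²) = 640
|T(j0.36)| = 4.8 × 29 / (3.817 × 640) = 0.056986
20 log₁₀(0.056986) = -24.88 dB

-24.9 dB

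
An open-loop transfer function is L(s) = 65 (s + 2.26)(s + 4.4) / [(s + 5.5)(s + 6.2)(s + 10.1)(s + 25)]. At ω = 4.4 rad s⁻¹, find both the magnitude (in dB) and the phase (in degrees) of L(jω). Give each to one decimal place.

|j4.4 + 2.26| = √(4.4² + 2.26²) = 4.946
|j4.4 + 4.4| = √(4.4² + 4.4²) = 6.223
|j4.4 + 5.5| = √(4.4² + 5.5²) = 7.043
|j4.4 + 6.2| = √(4.4² + 6.2²) = 7.603
|j4.4 + 10.1| = √(4.4² + 10.1²) = 11.02
|j4.4 + 25| = √(4.4² + 25²) = 25.38
|L(j4.4)| = 65 × 4.946 × 6.223 / (7.043 × 7.603 × 11.02 × 25.38) = 0.1336
20 log₁₀(0.1336) = -17.48 dB
∠(j4.4 + 2.26) = arctan(4.4/2.26) = 62.81°
∠(j4.4 + 4.4) = arctan(4.4/4.4) = 45.00°
∠(j4.4 + 5.5) = arctan(4.4/5.5) = 38.66°
∠(j4.4 + 6.2) = arctan(4.4/6.2) = 35.36°
∠(j4.4 + 10.1) = arctan(4.4/10.1) = 23.54°
∠(j4.4 + 25) = arctan(4.4/25) = 9.98°
∠L(j4.4) = 62.81° + 45.00° − (38.66° + 35.36° + 23.54° + 9.98°) = 0.27°

|L| = -17.5 dB, ∠L = 0.3°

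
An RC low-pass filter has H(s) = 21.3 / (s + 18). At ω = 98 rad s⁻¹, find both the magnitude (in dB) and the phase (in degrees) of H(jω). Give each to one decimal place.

|H| = -13.4 dB, ∠H = -79.6 deg

|j98 + 18| = √(98² + 18²) = 99.64
|H(j98)| = 21.3 / 99.64 = 0.21377
20 log₁₀(0.21377) = -13.40 dB
∠(j98 + 18) = arctan(98/18) = 79.59°
∠H(j98) = −79.59° = -79.59°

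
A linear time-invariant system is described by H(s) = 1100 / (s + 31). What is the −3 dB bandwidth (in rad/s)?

For a single-pole low-pass, the −3 dB point is at the pole: ω = 31 rad/s.

31 rad/s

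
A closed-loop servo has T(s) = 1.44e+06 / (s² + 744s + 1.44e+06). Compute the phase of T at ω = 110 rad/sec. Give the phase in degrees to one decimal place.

∠[(j110)² + 744(j110) + 1.44e+06] = ∠[1.4279e+06 + j81840] = 3.28°
∠T(j110) = −3.28° = -3.28°

-3.3 deg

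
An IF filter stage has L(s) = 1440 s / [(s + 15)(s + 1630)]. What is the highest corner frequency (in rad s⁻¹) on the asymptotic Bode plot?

1630 rad s⁻¹

Break frequencies occur at each pole and zero magnitude: 15 rad s⁻¹, 1630 rad s⁻¹.
The highest is 1630 rad s⁻¹.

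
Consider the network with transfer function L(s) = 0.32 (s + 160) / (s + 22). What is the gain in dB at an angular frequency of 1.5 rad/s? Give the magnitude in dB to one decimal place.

|j1.5 + 160| = √(1.5² + 160²) = 160
|j1.5 + 22| = √(1.5² + 22²) = 22.05
|L(j1.5)| = 0.32 × 160 / 22.05 = 2.322
20 log₁₀(2.322) = 7.32 dB

7.3 dB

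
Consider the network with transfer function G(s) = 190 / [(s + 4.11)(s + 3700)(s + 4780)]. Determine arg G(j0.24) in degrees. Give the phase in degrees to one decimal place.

-3.3 deg

∠(j0.24 + 4.11) = arctan(0.24/4.11) = 3.34°
∠(j0.24 + 3700) = arctan(0.24/3700) = 0.00°
∠(j0.24 + 4780) = arctan(0.24/4780) = 0.00°
∠G(j0.24) = − (3.34° + 0.00° + 0.00°) = -3.35°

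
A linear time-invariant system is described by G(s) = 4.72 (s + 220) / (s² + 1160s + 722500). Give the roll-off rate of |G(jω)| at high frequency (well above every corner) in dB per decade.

-20 dB/decade

With 1 zero and 2 poles, the high-frequency asymptotic slope is 20 × (1 − 2) = -20 dB/decade.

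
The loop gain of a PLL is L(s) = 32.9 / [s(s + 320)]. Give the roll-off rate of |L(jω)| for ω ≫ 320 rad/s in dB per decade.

With 0 zeros and 2 poles, the high-frequency asymptotic slope is 20 × (0 − 2) = -40 dB/decade.

-40 dB/decade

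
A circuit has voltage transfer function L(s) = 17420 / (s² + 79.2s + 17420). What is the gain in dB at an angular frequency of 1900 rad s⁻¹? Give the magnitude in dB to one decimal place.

-46.3 dB

|(j1900)² + 79.2(j1900) + 17420| = |-3.5926e+06 + j1.5048e+05| = 3.596e+06
|L(j1900)| = 17420 / 3.596e+06 = 0.0048446
20 log₁₀(0.0048446) = -46.29 dB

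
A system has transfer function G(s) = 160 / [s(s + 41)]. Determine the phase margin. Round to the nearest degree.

Gain crossover: |G(jω)| = 1 at ω ≈ 3.89 rad/s.
∠G(j3.89) = −90° − arctan(3.89/41) ≈ -95.41°
PM = 180° + (-95.41°) = 84.59°

85°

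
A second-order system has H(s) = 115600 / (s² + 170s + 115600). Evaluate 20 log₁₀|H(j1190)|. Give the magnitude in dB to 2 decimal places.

-21.13 dB

|(j1190)² + 170(j1190) + 115600| = |-1.3005e+06 + j2.023e+05| = 1.316e+06
|H(j1190)| = 115600 / 1.316e+06 = 0.087833
20 log₁₀(0.087833) = -21.127 dB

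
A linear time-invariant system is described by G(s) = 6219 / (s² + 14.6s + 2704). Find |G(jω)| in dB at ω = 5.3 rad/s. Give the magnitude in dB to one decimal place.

|(j5.3)² + 14.6(j5.3) + 2704| = |2675.9 + j77.38| = 2677
|G(j5.3)| = 6219 / 2677 = 2.3231
20 log₁₀(2.3231) = 7.32 dB

7.3 dB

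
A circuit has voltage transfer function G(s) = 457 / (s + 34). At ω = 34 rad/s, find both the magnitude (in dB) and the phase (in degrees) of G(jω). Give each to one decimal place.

|G| = 19.6 dB, ∠G = -45.0°

|j34 + 34| = √(34² + 34²) = 48.08
|G(j34)| = 457 / 48.08 = 9.5043
20 log₁₀(9.5043) = 19.56 dB
∠(j34 + 34) = arctan(34/34) = 45.00°
∠G(j34) = −45.00° = -45.00°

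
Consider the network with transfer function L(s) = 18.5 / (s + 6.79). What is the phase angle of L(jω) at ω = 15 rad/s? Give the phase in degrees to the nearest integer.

∠(j15 + 6.79) = arctan(15/6.79) = 65.65°
∠L(j15) = −65.65° = -65.65°

-66°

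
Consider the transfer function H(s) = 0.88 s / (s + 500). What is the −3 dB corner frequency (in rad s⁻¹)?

For a single-pole high-pass, the −3 dB point is at the pole: ω = 500 rad s⁻¹.

500 rad s⁻¹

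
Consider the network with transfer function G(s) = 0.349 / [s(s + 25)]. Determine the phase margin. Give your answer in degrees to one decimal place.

Gain crossover: |G(jω)| = 1 at ω ≈ 0.014 rad/s.
∠G(j0.014) = −90° − arctan(0.014/25) ≈ -90.03°
PM = 180° + (-90.03°) = 89.97°

90.0°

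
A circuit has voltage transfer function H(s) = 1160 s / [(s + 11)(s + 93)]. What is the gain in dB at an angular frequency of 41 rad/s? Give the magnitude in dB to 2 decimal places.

20.85 dB

|j41| = 41
|j41 + 11| = √(41² + 11²) = 42.45
|j41 + 93| = √(41² + 93²) = 101.6
|H(j41)| = 1160 × 41 / (42.45 × 101.6) = 11.023
20 log₁₀(11.023) = 20.846 dB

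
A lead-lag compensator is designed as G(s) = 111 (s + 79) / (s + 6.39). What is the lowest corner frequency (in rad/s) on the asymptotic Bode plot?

Break frequencies occur at each pole and zero magnitude: 6.39 rad/s, 79 rad/s.
The lowest is 6.39 rad/s.

6.39 rad/s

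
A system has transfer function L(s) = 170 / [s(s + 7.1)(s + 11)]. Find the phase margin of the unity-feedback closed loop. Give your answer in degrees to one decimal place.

Gain crossover: |L(jω)| = 1 at ω ≈ 2.06 rad/s.
∠L(j2.06) = −90° − arctan(2.06/7.1) − arctan(2.06/11) ≈ -116.73°
PM = 180° + (-116.73°) = 63.27°

63.3°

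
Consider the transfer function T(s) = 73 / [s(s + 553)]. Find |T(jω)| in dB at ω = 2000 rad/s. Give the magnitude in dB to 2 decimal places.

-95.09 dB

|j2000 + 553| = √(2000² + 553²) = 2075
|j2000| = 2000
|T(j2000)| = 73 / (2075 × 2000) = 1.759e-05
20 log₁₀(1.759e-05) = -95.095 dB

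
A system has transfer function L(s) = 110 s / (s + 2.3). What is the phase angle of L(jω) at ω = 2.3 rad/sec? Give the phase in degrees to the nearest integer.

∠(j2.3) = 90.00°
∠(j2.3 + 2.3) = arctan(2.3/2.3) = 45.00°
∠L(j2.3) = 90.00° − 45.00° = 45.00°

45°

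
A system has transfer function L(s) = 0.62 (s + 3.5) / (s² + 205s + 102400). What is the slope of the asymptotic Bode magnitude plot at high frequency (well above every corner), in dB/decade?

-20 dB/decade

With 1 zero and 2 poles, the high-frequency asymptotic slope is 20 × (1 − 2) = -20 dB/decade.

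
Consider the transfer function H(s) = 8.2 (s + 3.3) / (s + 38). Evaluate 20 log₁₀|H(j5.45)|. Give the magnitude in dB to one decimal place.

|j5.45 + 3.3| = √(5.45² + 3.3²) = 6.371
|j5.45 + 38| = √(5.45² + 38²) = 38.39
|H(j5.45)| = 8.2 × 6.371 / 38.39 = 1.3609
20 log₁₀(1.3609) = 2.68 dB

2.7 dB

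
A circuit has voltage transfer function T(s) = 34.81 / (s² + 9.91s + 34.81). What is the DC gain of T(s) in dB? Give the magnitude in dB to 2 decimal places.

0.00 dB

T(0) = 34.81 / 34.81 = 1
20 log₁₀(1) = 0.000 dB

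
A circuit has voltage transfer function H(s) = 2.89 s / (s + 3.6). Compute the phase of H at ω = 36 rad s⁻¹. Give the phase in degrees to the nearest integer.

6°

∠(j36) = 90.00°
∠(j36 + 3.6) = arctan(36/3.6) = 84.29°
∠H(j36) = 90.00° − 84.29° = 5.71°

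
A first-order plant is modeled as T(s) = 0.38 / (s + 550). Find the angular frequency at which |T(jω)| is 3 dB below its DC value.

For a single-pole low-pass, the −3 dB point is at the pole: ω = 550 rad/s.

550 rad/s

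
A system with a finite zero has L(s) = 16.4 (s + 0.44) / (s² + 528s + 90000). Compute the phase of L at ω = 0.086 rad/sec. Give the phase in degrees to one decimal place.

∠(j0.086 + 0.44) = arctan(0.086/0.44) = 11.06°
∠[(j0.086)² + 528(j0.086) + 90000] = ∠[90000 + j45.408] = 0.03°
∠L(j0.086) = 11.06° − 0.03° = 11.03°

11.0°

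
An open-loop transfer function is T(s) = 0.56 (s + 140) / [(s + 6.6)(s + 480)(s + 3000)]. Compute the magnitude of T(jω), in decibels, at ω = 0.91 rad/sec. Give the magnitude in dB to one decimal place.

|j0.91 + 140| = √(0.91² + 140²) = 140
|j0.91 + 6.6| = √(0.91² + 6.6²) = 6.662
|j0.91 + 480| = √(0.91² + 480²) = 480
|j0.91 + 3000| = √(0.91² + 3000²) = 3000
|T(j0.91)| = 0.56 × 140 / (6.662 × 480 × 3000) = 8.172e-06
20 log₁₀(8.172e-06) = -101.75 dB

-101.8 dB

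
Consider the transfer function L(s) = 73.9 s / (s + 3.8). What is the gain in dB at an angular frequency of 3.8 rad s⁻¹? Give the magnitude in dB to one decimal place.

34.4 dB

|j3.8| = 3.8
|j3.8 + 3.8| = √(3.8² + 3.8²) = 5.374
|L(j3.8)| = 73.9 × 3.8 / 5.374 = 52.255
20 log₁₀(52.255) = 34.36 dB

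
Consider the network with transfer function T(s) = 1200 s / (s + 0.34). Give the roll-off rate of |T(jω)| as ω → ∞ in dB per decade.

With 1 zero and 1 pole, the high-frequency asymptotic slope is 20 × (1 − 1) = 0 dB/decade.

0 dB/decade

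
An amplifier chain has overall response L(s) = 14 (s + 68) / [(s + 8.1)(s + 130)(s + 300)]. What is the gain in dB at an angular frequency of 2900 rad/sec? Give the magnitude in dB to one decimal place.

|j2900 + 68| = √(2900² + 68²) = 2901
|j2900 + 8.1| = √(2900² + 8.1²) = 2900
|j2900 + 130| = √(2900² + 130²) = 2903
|j2900 + 300| = √(2900² + 300²) = 2915
|L(j2900)| = 14 × 2901 / (2900 × 2903 × 2915) = 1.6546e-06
20 log₁₀(1.6546e-06) = -115.63 dB

-115.6 dB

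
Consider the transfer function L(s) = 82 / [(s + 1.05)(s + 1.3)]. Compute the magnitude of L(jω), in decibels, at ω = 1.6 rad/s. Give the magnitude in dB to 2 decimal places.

26.35 dB

|j1.6 + 1.05| = √(1.6² + 1.05²) = 1.914
|j1.6 + 1.3| = √(1.6² + 1.3²) = 2.062
|L(j1.6)| = 82 / (1.914 × 2.062) = 20.784
20 log₁₀(20.784) = 26.355 dB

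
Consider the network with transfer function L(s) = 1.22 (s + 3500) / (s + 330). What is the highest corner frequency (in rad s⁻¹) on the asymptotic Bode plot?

3500 rad s⁻¹

Break frequencies occur at each pole and zero magnitude: 330 rad s⁻¹, 3500 rad s⁻¹.
The highest is 3500 rad s⁻¹.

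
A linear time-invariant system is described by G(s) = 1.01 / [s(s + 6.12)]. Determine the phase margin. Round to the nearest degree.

Gain crossover: |G(jω)| = 1 at ω ≈ 0.165 rad/s.
∠G(j0.165) = −90° − arctan(0.165/6.12) ≈ -91.54°
PM = 180° + (-91.54°) = 88.46°

88°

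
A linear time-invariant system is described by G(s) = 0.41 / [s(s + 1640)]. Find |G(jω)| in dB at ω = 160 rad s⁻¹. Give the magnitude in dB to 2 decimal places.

-116.16 dB

|j160 + 1640| = √(160² + 1640²) = 1648
|j160| = 160
|G(j160)| = 0.41 / (1648 × 160) = 1.5551e-06
20 log₁₀(1.5551e-06) = -116.165 dB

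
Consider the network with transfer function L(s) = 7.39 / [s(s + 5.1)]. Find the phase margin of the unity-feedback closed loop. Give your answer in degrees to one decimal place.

74.7°

Gain crossover: |L(jω)| = 1 at ω ≈ 1.4 rad s⁻¹.
∠L(j1.4) = −90° − arctan(1.4/5.1) ≈ -105.32°
PM = 180° + (-105.32°) = 74.68°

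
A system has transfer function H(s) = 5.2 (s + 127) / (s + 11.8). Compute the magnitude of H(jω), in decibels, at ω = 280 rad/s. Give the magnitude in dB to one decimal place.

15.1 dB

|j280 + 127| = √(280² + 127²) = 307.5
|j280 + 11.8| = √(280² + 11.8²) = 280.2
|H(j280)| = 5.2 × 307.5 / 280.2 = 5.7048
20 log₁₀(5.7048) = 15.12 dB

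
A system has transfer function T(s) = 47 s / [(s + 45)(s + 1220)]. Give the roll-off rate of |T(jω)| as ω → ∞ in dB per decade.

With 1 zero and 2 poles, the high-frequency asymptotic slope is 20 × (1 − 2) = -20 dB/decade.

-20 dB/decade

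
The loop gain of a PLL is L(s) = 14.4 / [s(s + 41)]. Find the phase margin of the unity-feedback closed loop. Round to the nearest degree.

Gain crossover: |L(jω)| = 1 at ω ≈ 0.351 rad/sec.
∠L(j0.351) = −90° − arctan(0.351/41) ≈ -90.49°
PM = 180° + (-90.49°) = 89.51°

90°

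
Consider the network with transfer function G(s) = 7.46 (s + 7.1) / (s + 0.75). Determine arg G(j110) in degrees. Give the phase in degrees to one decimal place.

∠(j110 + 7.1) = arctan(110/7.1) = 86.31°
∠(j110 + 0.75) = arctan(110/0.75) = 89.61°
∠G(j110) = 86.31° − 89.61° = -3.30°

-3.3 deg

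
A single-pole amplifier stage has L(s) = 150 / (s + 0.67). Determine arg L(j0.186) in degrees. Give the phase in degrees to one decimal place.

∠(j0.186 + 0.67) = arctan(0.186/0.67) = 15.52°
∠L(j0.186) = −15.52° = -15.52°

-15.5°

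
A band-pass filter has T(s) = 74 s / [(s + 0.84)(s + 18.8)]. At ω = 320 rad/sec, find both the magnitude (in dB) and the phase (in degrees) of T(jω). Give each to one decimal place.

|T| = -12.7 dB, ∠T = -86.5°

|j320| = 320
|j320 + 0.84| = √(320² + 0.84²) = 320
|j320 + 18.8| = √(320² + 18.8²) = 320.6
|T(j320)| = 74 × 320 / (320 × 320.6) = 0.23085
20 log₁₀(0.23085) = -12.73 dB
∠(j320) = 90.00°
∠(j320 + 0.84) = arctan(320/0.84) = 89.85°
∠(j320 + 18.8) = arctan(320/18.8) = 86.64°
∠T(j320) = 90.00° − (89.85° + 86.64°) = -86.49°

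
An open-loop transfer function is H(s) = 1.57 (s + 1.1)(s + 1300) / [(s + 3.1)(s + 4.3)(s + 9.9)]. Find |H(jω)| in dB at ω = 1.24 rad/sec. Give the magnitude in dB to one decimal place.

|j1.24 + 1.1| = √(1.24² + 1.1²) = 1.658
|j1.24 + 1300| = √(1.24² + 1300²) = 1300
|j1.24 + 3.1| = √(1.24² + 3.1²) = 3.339
|j1.24 + 4.3| = √(1.24² + 4.3²) = 4.475
|j1.24 + 9.9| = √(1.24² + 9.9²) = 9.977
|H(j1.24)| = 1.57 × 1.658 × 1300 / (3.339 × 4.475 × 9.977) = 22.693
20 log₁₀(22.693) = 27.12 dB

27.1 dB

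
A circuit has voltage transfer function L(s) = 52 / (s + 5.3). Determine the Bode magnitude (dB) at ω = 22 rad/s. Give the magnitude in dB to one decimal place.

7.2 dB

|j22 + 5.3| = √(22² + 5.3²) = 22.63
|L(j22)| = 52 / 22.63 = 2.2979
20 log₁₀(2.2979) = 7.23 dB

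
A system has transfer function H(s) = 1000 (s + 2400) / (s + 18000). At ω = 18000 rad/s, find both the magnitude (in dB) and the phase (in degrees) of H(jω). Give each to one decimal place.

|j18000 + 2400| = √(18000² + 2400²) = 1.816e+04
|j18000 + 18000| = √(18000² + 18000²) = 2.546e+04
|H(j18000)| = 1000 × 1.816e+04 / 2.546e+04 = 713.36
20 log₁₀(713.36) = 57.07 dB
∠(j18000 + 2400) = arctan(18000/2400) = 82.41°
∠(j18000 + 18000) = arctan(18000/18000) = 45.00°
∠H(j18000) = 82.41° − 45.00° = 37.41°

|H| = 57.1 dB, ∠H = 37.4°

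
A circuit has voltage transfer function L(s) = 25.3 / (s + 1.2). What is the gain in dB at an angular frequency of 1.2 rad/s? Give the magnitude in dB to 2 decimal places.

|j1.2 + 1.2| = √(1.2² + 1.2²) = 1.697
|L(j1.2)| = 25.3 / 1.697 = 14.908
20 log₁₀(14.908) = 23.468 dB

23.47 dB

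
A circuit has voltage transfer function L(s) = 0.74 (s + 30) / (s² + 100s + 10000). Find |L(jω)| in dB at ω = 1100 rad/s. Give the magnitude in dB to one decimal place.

-63.4 dB

|j1100 + 30| = √(1100² + 30²) = 1100
|(j1100)² + 100(j1100) + 10000| = |-1.2e+06 + j1.1e+05| = 1.205e+06
|L(j1100)| = 0.74 × 1100 / 1.205e+06 = 0.00067575
20 log₁₀(0.00067575) = -63.40 dB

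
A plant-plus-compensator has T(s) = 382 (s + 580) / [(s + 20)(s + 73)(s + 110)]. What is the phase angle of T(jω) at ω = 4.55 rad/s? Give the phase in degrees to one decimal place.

∠(j4.55 + 580) = arctan(4.55/580) = 0.45°
∠(j4.55 + 20) = arctan(4.55/20) = 12.82°
∠(j4.55 + 73) = arctan(4.55/73) = 3.57°
∠(j4.55 + 110) = arctan(4.55/110) = 2.37°
∠T(j4.55) = 0.45° − (12.82° + 3.57° + 2.37°) = -18.30°

-18.3°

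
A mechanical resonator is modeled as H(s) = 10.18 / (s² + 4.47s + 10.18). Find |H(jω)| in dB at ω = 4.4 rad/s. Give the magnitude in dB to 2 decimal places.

|(j4.4)² + 4.47(j4.4) + 10.18| = |-9.18 + j19.668| = 21.7
|H(j4.4)| = 10.18 / 21.7 = 0.46902
20 log₁₀(0.46902) = -6.576 dB

-6.58 dB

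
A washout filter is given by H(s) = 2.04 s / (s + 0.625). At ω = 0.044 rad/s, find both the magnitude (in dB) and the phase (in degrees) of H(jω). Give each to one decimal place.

|H| = -16.9 dB, ∠H = 86.0 deg

|j0.044| = 0.044
|j0.044 + 0.625| = √(0.044² + 0.625²) = 0.6265
|H(j0.044)| = 2.04 × 0.044 / 0.6265 = 0.14326
20 log₁₀(0.14326) = -16.88 dB
∠(j0.044) = 90.00°
∠(j0.044 + 0.625) = arctan(0.044/0.625) = 4.03°
∠H(j0.044) = 90.00° − 4.03° = 85.97°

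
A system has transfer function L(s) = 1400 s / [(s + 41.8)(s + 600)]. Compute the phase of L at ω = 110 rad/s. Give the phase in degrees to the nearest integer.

10 deg

∠(j110) = 90.00°
∠(j110 + 41.8) = arctan(110/41.8) = 69.19°
∠(j110 + 600) = arctan(110/600) = 10.39°
∠L(j110) = 90.00° − (69.19° + 10.39°) = 10.42°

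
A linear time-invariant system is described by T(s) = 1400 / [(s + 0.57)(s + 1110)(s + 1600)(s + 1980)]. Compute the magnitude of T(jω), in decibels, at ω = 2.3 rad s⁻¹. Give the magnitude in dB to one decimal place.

-135.5 dB

|j2.3 + 0.57| = √(2.3² + 0.57²) = 2.37
|j2.3 + 1110| = √(2.3² + 1110²) = 1110
|j2.3 + 1600| = √(2.3² + 1600²) = 1600
|j2.3 + 1980| = √(2.3² + 1980²) = 1980
|T(j2.3)| = 1400 / (2.37 × 1110 × 1600 × 1980) = 1.6801e-07
20 log₁₀(1.6801e-07) = -135.49 dB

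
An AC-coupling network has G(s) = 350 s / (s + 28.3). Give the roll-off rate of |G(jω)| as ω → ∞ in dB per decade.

0 dB/decade

With 1 zero and 1 pole, the high-frequency asymptotic slope is 20 × (1 − 1) = 0 dB/decade.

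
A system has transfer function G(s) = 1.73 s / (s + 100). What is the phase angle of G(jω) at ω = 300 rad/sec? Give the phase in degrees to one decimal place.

18.4°

∠(j300) = 90.00°
∠(j300 + 100) = arctan(300/100) = 71.57°
∠G(j300) = 90.00° − 71.57° = 18.43°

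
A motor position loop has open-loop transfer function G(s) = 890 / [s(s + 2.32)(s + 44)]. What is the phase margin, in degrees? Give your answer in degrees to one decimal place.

23.5°

Gain crossover: |G(jω)| = 1 at ω ≈ 4.2 rad/s.
∠G(j4.2) = −90° − arctan(4.2/2.32) − arctan(4.2/44) ≈ -156.52°
PM = 180° + (-156.52°) = 23.48°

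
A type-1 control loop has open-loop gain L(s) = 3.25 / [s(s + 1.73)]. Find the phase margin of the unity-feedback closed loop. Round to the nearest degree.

Gain crossover: |L(jω)| = 1 at ω ≈ 1.44 rad/s.
∠L(j1.44) = −90° − arctan(1.44/1.73) ≈ -129.83°
PM = 180° + (-129.83°) = 50.17°

50°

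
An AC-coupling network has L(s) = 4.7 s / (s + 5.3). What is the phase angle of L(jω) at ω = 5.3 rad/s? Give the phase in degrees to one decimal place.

∠(j5.3) = 90.00°
∠(j5.3 + 5.3) = arctan(5.3/5.3) = 45.00°
∠L(j5.3) = 90.00° − 45.00° = 45.00°

45.0 deg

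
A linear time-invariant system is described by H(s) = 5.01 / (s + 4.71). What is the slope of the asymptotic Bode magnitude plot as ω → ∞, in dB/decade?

With 0 zeros and 1 pole, the high-frequency asymptotic slope is 20 × (0 − 1) = -20 dB/decade.

-20 dB/decade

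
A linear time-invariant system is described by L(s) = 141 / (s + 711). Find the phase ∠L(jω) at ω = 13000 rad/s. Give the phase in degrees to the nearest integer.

-87 deg

∠(j13000 + 711) = arctan(13000/711) = 86.87°
∠L(j13000) = −86.87° = -86.87°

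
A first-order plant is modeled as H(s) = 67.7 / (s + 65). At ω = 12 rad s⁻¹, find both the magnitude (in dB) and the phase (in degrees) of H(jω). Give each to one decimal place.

|j12 + 65| = √(12² + 65²) = 66.1
|H(j12)| = 67.7 / 66.1 = 1.0242
20 log₁₀(1.0242) = 0.21 dB
∠(j12 + 65) = arctan(12/65) = 10.46°
∠H(j12) = −10.46° = -10.46°

|H| = 0.2 dB, ∠H = -10.5°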